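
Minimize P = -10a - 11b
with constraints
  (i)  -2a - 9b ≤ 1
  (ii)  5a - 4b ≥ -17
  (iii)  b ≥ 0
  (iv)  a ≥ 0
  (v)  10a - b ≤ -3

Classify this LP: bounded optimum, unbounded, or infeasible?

bounded optimum

Corner points and P = -10a - 11b:
  (0, 17/4) → P = -187/4
  (1/7, 31/7) → P = -351/7
  (0, 3) → P = -33
The feasible region has finitely many vertices and no improving ray; the minimum is -351/7 at (1/7, 31/7).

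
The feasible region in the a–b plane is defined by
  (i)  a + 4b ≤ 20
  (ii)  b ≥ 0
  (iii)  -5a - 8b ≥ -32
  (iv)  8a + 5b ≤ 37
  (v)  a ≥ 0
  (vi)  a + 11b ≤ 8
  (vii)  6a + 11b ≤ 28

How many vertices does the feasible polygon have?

Of the 21 pairwise boundary intersections, those satisfying every inequality are:
  (37/8, 0)
  (0, 0)
  (267/58, 1/29)
  (0, 8/11)
  (4, 4/11)

5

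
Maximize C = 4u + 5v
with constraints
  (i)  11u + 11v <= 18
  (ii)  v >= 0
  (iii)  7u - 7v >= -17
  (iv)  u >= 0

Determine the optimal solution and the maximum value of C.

u = 0, v = 18/11, maximum C = 90/11

Feasible corners and C = 4u + 5v:
  (18/11, 0) → C = 72/11
  (0, 18/11) → C = 90/11
  (0, 0) → C = 0

The binding constraints are 11u + 11v = 18 and u = 0.
Solving simultaneously gives u = 0, v = 18/11.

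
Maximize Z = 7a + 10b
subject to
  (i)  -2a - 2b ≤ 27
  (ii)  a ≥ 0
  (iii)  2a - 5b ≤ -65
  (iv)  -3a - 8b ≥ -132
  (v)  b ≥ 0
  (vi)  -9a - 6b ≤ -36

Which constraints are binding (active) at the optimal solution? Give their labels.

(iii) and (iv)

Feasible corners and Z = 7a + 10b:
  (0, 13) → Z = 130
  (0, 33/2) → Z = 165
  (140/31, 459/31) → Z = 5570/31

The maximum is at (140/31, 459/31). Substituting into each constraint, equality holds for (iii) and (iv); the remaining constraints have slack.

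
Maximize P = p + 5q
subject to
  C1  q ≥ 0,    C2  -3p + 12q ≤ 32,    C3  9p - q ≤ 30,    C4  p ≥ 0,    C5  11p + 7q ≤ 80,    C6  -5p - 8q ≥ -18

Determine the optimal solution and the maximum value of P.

Corner points and P = p + 5q:
  (10/3, 0) → P = 10/3
  (0, 0) → P = 0
  (258/77, 12/77) → P = 318/77
  (0, 9/4) → P = 45/4

p = 0, q = 9/4, maximum P = 45/4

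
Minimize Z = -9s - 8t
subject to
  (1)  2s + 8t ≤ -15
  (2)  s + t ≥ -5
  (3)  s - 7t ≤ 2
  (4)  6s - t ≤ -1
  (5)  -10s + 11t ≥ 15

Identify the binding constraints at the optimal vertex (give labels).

Corner points and Z = -9s - 8t:
  (-25/6, -5/6) → Z = 265/6
  (-89/22, -19/22) → Z = 953/22
  (-33/8, -7/8) → Z = 353/8

The minimum is at (-89/22, -19/22). Substituting into each constraint, equality holds for (1) and (3); the remaining constraints have slack.

(1) and (3)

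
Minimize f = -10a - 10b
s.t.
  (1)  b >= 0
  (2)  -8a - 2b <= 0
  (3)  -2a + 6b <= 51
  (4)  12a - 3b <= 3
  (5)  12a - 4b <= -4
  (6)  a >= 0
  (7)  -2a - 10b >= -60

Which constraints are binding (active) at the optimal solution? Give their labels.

(5) and (7)

Vertices and f = -10a - 10b:
  (0, 1) → f = -10
  (25/16, 91/16) → f = -145/2
  (0, 6) → f = -60

The minimum is at (25/16, 91/16). Substituting into each constraint, equality holds for (5) and (7); the remaining constraints have slack.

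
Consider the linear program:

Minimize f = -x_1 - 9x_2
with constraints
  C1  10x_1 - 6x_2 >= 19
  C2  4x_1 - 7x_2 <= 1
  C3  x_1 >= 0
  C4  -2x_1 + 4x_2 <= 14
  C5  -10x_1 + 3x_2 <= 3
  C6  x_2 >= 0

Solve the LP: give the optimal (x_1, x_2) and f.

x_1 = 51, x_2 = 29, minimum f = -312

Extreme points and f = -x_1 - 9x_2:
  (127/46, 33/23) → f = -721/46
  (40/7, 89/14) → f = -881/14
  (51, 29) → f = -312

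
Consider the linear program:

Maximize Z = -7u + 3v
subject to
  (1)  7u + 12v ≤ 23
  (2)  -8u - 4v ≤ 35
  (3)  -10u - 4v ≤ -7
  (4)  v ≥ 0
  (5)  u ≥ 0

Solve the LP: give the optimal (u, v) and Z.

Vertices and Z = -7u + 3v:
  (23/7, 0) → Z = -23
  (0, 23/12) → Z = 23/4
  (7/10, 0) → Z = -49/10
  (0, 7/4) → Z = 21/4

The optimum lies where 7u + 12v = 23 and u = 0.
Solving simultaneously gives u = 0, v = 23/12.

u = 0, v = 23/12, maximum Z = 23/4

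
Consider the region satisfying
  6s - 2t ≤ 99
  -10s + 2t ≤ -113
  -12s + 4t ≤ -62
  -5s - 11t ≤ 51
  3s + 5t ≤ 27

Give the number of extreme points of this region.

Pairwise boundary intersections that survive every other constraint:
  (987/76, -801/76)
  (61/4, -15/4)
  (1141/120, -215/24)
  (619/56, -69/56)

4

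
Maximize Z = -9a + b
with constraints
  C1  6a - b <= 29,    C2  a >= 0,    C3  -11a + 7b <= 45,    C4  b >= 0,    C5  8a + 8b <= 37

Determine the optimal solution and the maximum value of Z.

a = 0, b = 37/8, maximum Z = 37/8

Extreme points and Z = -9a + b:
  (0, 0) → Z = 0
  (0, 37/8) → Z = 37/8
  (37/8, 0) → Z = -333/8

The binding constraints are a = 0 and 8a + 8b = 37.
Solving simultaneously gives a = 0, b = 37/8.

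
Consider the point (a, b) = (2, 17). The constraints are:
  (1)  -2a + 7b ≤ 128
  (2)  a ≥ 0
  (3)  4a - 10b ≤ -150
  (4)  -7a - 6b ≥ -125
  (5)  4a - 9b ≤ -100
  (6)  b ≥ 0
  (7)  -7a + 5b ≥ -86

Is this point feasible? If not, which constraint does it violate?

feasible

(1): 115 ≤ 128 ✓
(2): 2 ≥ 0 ✓
(3): -162 ≤ -150 ✓
(4): -116 ≥ -125 ✓
(5): -145 ≤ -100 ✓
(6): 17 ≥ 0 ✓
(7): 71 ≥ -86 ✓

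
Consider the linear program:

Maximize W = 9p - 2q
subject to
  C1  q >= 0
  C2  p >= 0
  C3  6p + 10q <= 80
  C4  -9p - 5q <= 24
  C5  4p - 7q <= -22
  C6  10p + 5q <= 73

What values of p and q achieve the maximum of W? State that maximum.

p = 170/41, q = 226/41, maximum W = 1078/41

Feasible corners and W = 9p - 2q:
  (0, 8) → W = -16
  (0, 22/7) → W = -44/7
  (170/41, 226/41) → W = 1078/41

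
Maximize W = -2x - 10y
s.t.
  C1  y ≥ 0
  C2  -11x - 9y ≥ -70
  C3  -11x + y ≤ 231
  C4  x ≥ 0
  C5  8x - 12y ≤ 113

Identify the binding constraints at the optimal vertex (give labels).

C1 and C4

Extreme points and W = -2x - 10y:
  (70/11, 0) → W = -140/11
  (0, 0) → W = 0
  (0, 70/9) → W = -700/9

The maximum is at (0, 0). Substituting into each constraint, equality holds for C1 and C4; the remaining constraints have slack.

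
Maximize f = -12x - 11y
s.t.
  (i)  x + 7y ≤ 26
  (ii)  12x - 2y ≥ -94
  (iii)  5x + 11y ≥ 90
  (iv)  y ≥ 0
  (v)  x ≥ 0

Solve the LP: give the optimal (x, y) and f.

x = 43/3, y = 5/3, maximum f = -571/3

At the optimal vertex, x + 7y = 26 and 5x + 11y = 90.
Solving simultaneously gives x = 43/3, y = 5/3.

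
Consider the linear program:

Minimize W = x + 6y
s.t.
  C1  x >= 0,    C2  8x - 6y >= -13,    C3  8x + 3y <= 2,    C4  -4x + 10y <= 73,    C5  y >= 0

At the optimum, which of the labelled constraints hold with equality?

Feasible corners and W = x + 6y:
  (0, 2/3) → W = 4
  (0, 0) → W = 0
  (1/4, 0) → W = 1/4

The minimum is at (0, 0). Substituting into each constraint, equality holds for C1 and C5; the remaining constraints have slack.

C1 and C5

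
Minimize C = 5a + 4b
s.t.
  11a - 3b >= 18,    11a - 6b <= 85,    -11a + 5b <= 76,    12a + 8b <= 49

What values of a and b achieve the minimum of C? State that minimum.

a = -49/11, b = -67/3, minimum C = -3683/33

Extreme points and C = 5a + 4b:
  (-49/11, -67/3) → C = -3683/33
  (291/124, 323/124) → C = 2747/124
  (487/80, -481/160) → C = 1473/80

The binding constraints are 11a - 3b = 18 and 11a - 6b = 85.
Solving simultaneously gives a = -49/11, b = -67/3.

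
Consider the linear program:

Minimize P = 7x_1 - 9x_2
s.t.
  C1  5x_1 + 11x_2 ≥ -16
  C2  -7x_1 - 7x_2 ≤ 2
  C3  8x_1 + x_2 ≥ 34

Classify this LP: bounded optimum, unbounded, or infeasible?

From the feasible point (390/83, -298/83), moving in the direction (-1, 8) keeps every constraint satisfied while P decreases without bound.

unbounded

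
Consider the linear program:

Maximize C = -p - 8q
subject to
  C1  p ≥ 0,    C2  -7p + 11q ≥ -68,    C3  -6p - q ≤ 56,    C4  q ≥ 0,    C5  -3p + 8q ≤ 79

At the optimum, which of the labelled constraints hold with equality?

Feasible corners and C = -p - 8q:
  (0, 0) → C = 0
  (0, 79/8) → C = -79
  (68/7, 0) → C = -68/7
  (1413/23, 757/23) → C = -7469/23

The maximum is at (0, 0). Substituting into each constraint, equality holds for C1 and C4; the remaining constraints have slack.

C1 and C4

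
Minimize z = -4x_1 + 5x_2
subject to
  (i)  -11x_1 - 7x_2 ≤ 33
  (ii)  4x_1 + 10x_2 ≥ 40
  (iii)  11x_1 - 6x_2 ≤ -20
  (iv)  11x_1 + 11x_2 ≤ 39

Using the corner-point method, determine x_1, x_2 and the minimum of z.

x_1 = -25/33, x_2 = 142/33, minimum z = 270/11

Extreme points and z = -4x_1 + 5x_2:
  (-305/41, 286/41) → z = 2650/41
  (-159/11, 18) → z = 1626/11
  (-25/33, 142/33) → z = 270/11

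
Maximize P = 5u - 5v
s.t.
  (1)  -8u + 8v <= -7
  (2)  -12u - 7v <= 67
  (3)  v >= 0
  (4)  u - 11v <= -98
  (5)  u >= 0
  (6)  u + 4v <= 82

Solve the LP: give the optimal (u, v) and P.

u = 34, v = 12, maximum P = 110

Extreme points and P = 5u - 5v:
  (861/80, 791/80) → P = 35/8
  (171/10, 649/40) → P = 35/8
  (34, 12) → P = 110

At the optimal vertex, u - 11v = -98 and u + 4v = 82.
Solving simultaneously gives u = 34, v = 12.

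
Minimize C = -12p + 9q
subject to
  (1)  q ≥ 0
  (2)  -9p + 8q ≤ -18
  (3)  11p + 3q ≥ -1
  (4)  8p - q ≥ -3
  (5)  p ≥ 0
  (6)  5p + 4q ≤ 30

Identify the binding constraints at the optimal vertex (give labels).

(1) and (6)

Corner points and C = -12p + 9q:
  (2, 0) → C = -24
  (6, 0) → C = -72
  (78/19, 45/19) → C = -531/19

The minimum is at (6, 0). Substituting into each constraint, equality holds for (1) and (6); the remaining constraints have slack.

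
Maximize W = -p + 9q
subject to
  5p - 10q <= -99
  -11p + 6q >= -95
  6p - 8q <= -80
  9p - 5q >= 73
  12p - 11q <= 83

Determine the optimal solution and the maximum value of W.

p = 37, q = 52, maximum W = 431

Extreme points and W = -p + 9q:
  (310/13, 725/26) → W = 5905/26
  (37, 52) → W = 431
  (164/7, 193/7) → W = 1573/7

The optimum lies where -11p + 6q = -95 and 9p - 5q = 73.
Solving simultaneously gives p = 37, q = 52.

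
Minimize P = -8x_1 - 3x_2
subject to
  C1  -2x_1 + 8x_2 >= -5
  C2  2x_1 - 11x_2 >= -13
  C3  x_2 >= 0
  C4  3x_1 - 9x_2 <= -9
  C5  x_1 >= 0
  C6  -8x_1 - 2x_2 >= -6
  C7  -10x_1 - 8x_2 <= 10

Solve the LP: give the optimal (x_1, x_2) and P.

x_1 = 10/23, x_2 = 29/23, minimum P = -167/23

Feasible corners and P = -8x_1 - 3x_2:
  (0, 13/11) → P = -39/11
  (10/23, 29/23) → P = -167/23
  (0, 1) → P = -3
  (6/13, 15/13) → P = -93/13

At the optimal vertex, 2x_1 - 11x_2 = -13 and -8x_1 - 2x_2 = -6.
Solving simultaneously gives x_1 = 10/23, x_2 = 29/23.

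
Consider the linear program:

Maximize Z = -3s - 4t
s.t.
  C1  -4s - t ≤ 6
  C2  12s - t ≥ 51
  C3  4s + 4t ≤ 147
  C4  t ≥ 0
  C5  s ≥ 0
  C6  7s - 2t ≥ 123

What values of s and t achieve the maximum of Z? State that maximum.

Corner points and Z = -3s - 4t:
  (147/4, 0) → Z = -441/4
  (131/6, 179/12) → Z = -751/6
  (123/7, 0) → Z = -369/7

At the optimal vertex, t = 0 and 7s - 2t = 123.
Solving simultaneously gives s = 123/7, t = 0.

s = 123/7, t = 0, maximum Z = -369/7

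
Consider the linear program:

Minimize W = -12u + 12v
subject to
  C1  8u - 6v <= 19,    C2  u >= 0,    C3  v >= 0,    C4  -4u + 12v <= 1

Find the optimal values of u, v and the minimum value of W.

Corner points and W = -12u + 12v:
  (19/8, 0) → W = -57/2
  (13/4, 7/6) → W = -25
  (0, 0) → W = 0
  (0, 1/12) → W = 1

u = 19/8, v = 0, minimum W = -57/2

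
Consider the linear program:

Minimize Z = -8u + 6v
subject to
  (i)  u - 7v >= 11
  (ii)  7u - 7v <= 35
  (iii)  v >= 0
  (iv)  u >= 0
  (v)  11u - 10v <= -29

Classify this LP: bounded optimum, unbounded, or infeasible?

The boundaries u = 0 and 11u - 10v = -29 meet at (0, 29/10), but that point violates u - 7v ≥ 11. Every candidate vertex is excluded by some other constraint, so the feasible region is empty.

infeasible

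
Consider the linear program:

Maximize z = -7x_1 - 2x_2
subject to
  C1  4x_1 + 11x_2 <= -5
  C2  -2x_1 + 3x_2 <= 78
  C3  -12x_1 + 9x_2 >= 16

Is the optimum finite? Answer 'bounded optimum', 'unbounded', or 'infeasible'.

unbounded

From the feasible point (-873/34, 151/17), moving in the direction (-3, -2) keeps every constraint satisfied while z increases without bound.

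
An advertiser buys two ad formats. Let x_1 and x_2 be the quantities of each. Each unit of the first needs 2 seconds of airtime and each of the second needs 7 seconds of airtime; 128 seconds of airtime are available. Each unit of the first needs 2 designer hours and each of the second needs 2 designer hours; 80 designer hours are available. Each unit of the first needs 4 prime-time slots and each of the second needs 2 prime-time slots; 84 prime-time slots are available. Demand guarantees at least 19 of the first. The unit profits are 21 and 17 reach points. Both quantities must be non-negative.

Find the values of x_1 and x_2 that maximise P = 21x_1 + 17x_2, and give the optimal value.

x_1 = 19, x_2 = 4, maximum P = 467

Corner points and P = 21x_1 + 17x_2:
  (21, 0) → P = 441
  (19, 0) → P = 399
  (19, 4) → P = 467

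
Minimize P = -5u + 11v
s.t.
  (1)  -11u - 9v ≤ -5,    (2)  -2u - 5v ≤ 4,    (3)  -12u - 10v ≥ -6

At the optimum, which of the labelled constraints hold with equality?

Vertices and P = -5u + 11v:
  (61/37, -54/37) → P = -899/37
  (-2, 3) → P = 43
  (7/4, -3/2) → P = -101/4

The minimum is at (7/4, -3/2). Substituting into each constraint, equality holds for (2) and (3); the remaining constraints have slack.

(2) and (3)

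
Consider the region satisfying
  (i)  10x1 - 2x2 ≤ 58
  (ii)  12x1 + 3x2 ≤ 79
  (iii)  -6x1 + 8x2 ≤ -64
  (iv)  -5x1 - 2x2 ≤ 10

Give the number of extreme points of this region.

3

Intersecting each pair of boundary lines and keeping only the points that satisfy every inequality leaves:
  (84/17, -73/17)
  (16/5, -13)
  (12/13, -95/13)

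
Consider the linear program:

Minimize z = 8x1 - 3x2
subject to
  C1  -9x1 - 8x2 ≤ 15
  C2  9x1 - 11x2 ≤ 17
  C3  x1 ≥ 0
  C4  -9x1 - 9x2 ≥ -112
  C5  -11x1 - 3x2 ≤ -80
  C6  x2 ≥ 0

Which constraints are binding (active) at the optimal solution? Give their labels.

C4 and C5

Feasible corners and z = 8x1 - 3x2:
  (277/36, 19/4) → z = 1703/36
  (931/148, 533/148) → z = 5849/148
  (16/3, 64/9) → z = 64/3

The minimum is at (16/3, 64/9). Substituting into each constraint, equality holds for C4 and C5; the remaining constraints have slack.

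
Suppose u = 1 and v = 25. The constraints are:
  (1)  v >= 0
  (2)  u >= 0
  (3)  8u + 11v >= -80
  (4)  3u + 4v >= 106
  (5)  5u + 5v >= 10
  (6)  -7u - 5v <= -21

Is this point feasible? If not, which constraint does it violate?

not feasible — violates (4)

Constraint (4): 3u + 4v = 103, which is not ≥ 106. All other constraints are satisfied.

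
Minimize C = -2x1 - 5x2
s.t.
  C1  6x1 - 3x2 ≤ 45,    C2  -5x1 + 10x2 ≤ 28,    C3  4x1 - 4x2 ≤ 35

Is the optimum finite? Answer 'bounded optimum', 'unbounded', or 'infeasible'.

Extreme points and C = -2x1 - 5x2:
  (178/15, 131/15) → C = -337/5
  (25/4, -5/2) → C = 0
The feasible region has finitely many vertices and no improving ray; the minimum is -337/5 at (178/15, 131/15).

bounded optimum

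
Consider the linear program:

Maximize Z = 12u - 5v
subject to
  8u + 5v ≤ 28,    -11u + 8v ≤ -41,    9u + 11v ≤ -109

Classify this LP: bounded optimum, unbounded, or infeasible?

From the feasible point (853/43, -1124/43), moving in the direction (5, -8) keeps every constraint satisfied while Z increases without bound.

unbounded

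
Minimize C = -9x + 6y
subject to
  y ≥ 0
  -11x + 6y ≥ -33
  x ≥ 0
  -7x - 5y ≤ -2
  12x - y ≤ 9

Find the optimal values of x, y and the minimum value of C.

Corner points and C = -9x + 6y:
  (2/7, 0) → C = -18/7
  (3/4, 0) → C = -27/4
  (0, 2/5) → C = 12/5
The feasible region is unbounded (it extends along (0, 1), (1, 12)), but C strictly increases along every unbounded feasible direction, so there is no improving ray and the minimum is attained at a vertex.

x = 3/4, y = 0, minimum C = -27/4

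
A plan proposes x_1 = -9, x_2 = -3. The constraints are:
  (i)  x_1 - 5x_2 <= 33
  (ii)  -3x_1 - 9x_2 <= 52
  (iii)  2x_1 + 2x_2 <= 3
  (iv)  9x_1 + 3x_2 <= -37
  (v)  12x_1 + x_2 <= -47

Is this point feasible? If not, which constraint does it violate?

not feasible — violates (ii)

Constraint (ii): -3x_1 - 9x_2 = 54, which is not ≤ 52. All other constraints are satisfied.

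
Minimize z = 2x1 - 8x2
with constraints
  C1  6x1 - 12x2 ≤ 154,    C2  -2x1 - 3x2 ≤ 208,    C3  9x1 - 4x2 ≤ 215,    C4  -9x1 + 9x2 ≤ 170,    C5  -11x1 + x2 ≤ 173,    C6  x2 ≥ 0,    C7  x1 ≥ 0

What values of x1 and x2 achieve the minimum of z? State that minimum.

x1 = 523/9, x2 = 77, minimum z = -4498/9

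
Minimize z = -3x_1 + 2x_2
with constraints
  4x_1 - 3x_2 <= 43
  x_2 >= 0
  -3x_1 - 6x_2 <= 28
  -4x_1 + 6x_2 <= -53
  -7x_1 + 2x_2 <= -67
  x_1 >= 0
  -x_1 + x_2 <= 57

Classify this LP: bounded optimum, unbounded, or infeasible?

The boundaries 4x_1 - 3x_2 = 43 and x_2 = 0 meet at (43/4, 0), but that point violates -4x_1 + 6x_2 ≤ -53. Every candidate vertex is excluded by some other constraint, so the feasible region is empty.

infeasible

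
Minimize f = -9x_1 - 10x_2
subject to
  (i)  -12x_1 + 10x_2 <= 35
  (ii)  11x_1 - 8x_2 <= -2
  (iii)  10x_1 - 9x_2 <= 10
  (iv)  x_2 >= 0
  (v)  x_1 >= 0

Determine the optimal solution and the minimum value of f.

x_1 = 130/7, x_2 = 361/14, minimum f = -425

Extreme points and f = -9x_1 - 10x_2:
  (130/7, 361/14) → f = -425
  (0, 7/2) → f = -35
  (0, 1/4) → f = -5/2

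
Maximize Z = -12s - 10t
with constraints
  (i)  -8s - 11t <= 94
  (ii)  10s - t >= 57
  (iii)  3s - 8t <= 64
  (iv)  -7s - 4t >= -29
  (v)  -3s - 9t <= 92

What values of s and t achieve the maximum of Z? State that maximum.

Vertices and Z = -12s - 10t:
  (56/11, -67/11) → Z = -2/11
  (257/47, -109/47) → Z = -1994/47
  (122/17, -361/68) → Z = -1123/34

s = 56/11, t = -67/11, maximum Z = -2/11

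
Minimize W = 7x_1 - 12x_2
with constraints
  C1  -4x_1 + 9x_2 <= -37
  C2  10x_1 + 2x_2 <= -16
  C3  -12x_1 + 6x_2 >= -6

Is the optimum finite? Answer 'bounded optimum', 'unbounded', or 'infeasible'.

unbounded

From the feasible point (-2, -5), moving in the direction (-9, -4) keeps every constraint satisfied while W decreases without bound.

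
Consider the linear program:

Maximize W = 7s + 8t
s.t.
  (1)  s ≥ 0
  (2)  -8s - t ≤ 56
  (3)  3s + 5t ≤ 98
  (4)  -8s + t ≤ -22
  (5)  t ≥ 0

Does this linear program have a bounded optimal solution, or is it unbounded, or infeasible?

bounded optimum

Feasible corners and W = 7s + 8t:
  (208/43, 718/43) → W = 7200/43
  (98/3, 0) → W = 686/3
  (11/4, 0) → W = 77/4
The feasible region has finitely many vertices and no improving ray; the maximum is 686/3 at (98/3, 0).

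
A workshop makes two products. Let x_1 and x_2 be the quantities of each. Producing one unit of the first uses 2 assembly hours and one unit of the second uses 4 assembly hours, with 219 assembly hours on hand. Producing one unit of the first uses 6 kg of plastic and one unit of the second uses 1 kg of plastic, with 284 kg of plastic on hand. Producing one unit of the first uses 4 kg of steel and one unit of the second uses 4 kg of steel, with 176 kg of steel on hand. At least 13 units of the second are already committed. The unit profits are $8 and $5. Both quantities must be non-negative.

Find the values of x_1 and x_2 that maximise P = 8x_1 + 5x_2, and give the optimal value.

Vertices and P = 8x_1 + 5x_2:
  (0, 44) → P = 220
  (0, 13) → P = 65
  (31, 13) → P = 313

At the optimal vertex, 4x_1 + 4x_2 = 176 and x_2 = 13.
Solving simultaneously gives x_1 = 31, x_2 = 13.

x_1 = 31, x_2 = 13, maximum P = 313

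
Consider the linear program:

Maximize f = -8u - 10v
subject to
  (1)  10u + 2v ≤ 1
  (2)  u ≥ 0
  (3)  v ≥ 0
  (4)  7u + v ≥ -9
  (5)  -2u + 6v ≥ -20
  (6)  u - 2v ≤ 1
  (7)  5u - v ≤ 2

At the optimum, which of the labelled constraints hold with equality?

(2) and (3)

Corner points and f = -8u - 10v:
  (0, 1/2) → f = -5
  (1/10, 0) → f = -4/5
  (0, 0) → f = 0

The maximum is at (0, 0). Substituting into each constraint, equality holds for (2) and (3); the remaining constraints have slack.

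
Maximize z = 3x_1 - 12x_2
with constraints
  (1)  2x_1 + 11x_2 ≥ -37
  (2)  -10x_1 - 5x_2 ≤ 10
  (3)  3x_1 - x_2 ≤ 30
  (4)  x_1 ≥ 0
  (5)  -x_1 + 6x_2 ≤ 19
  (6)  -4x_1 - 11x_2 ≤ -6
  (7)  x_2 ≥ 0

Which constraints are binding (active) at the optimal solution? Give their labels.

(3) and (7)

Vertices and z = 3x_1 - 12x_2:
  (199/17, 87/17) → z = -447/17
  (10, 0) → z = 30
  (0, 19/6) → z = -38
  (0, 6/11) → z = -72/11
  (3/2, 0) → z = 9/2

The maximum is at (10, 0). Substituting into each constraint, equality holds for (3) and (7); the remaining constraints have slack.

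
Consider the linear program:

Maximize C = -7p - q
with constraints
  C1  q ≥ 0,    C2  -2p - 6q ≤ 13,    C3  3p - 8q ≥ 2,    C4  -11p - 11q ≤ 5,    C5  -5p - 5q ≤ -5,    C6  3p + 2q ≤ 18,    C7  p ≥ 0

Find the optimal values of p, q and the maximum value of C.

Extreme points and C = -7p - q:
  (1, 0) → C = -7
  (6, 0) → C = -42
  (10/11, 1/11) → C = -71/11
  (74/15, 8/5) → C = -542/15

p = 10/11, q = 1/11, maximum C = -71/11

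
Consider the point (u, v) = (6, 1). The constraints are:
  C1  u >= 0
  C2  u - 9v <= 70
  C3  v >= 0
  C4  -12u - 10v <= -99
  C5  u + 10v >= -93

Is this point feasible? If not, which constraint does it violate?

Constraint C4: -12u - 10v = -82, which is not ≤ -99. All other constraints are satisfied.

not feasible — violates C4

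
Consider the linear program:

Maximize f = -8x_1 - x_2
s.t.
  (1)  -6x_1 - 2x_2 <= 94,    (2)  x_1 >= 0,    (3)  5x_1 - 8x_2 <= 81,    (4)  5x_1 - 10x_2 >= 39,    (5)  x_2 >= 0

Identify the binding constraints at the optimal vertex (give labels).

Feasible corners and f = -8x_1 - x_2:
  (249/5, 21) → f = -2097/5
  (81/5, 0) → f = -648/5
  (39/5, 0) → f = -312/5

The maximum is at (39/5, 0). Substituting into each constraint, equality holds for (4) and (5); the remaining constraints have slack.

(4) and (5)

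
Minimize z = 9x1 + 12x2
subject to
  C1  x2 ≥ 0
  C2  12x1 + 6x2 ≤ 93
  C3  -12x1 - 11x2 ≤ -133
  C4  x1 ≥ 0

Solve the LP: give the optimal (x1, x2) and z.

x1 = 15/4, x2 = 8, minimum z = 519/4

Feasible corners and z = 9x1 + 12x2:
  (15/4, 8) → z = 519/4
  (0, 31/2) → z = 186
  (0, 133/11) → z = 1596/11

At the optimal vertex, 12x1 + 6x2 = 93 and -12x1 - 11x2 = -133.
Solving simultaneously gives x1 = 15/4, x2 = 8.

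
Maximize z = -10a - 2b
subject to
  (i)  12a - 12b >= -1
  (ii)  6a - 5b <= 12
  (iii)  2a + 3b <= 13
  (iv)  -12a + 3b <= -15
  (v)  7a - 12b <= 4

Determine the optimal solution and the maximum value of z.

a = 56/41, b = 19/41, maximum z = -598/41

Vertices and z = -10a - 2b:
  (51/20, 79/30) → z = -923/30
  (61/36, 16/9) → z = -41/2
  (101/28, 27/14) → z = -559/14
  (124/37, 60/37) → z = -1360/37
  (56/41, 19/41) → z = -598/41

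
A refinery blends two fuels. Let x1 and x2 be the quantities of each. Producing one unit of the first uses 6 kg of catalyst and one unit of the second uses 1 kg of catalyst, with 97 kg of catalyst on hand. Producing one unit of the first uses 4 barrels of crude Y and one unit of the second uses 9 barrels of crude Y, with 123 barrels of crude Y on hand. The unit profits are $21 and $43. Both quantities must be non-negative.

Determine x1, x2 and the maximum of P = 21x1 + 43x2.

x1 = 15, x2 = 7, maximum P = 616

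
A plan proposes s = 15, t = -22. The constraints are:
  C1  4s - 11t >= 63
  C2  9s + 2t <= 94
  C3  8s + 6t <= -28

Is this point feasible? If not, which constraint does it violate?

not feasible — violates C3

Constraint C3: 8s + 6t = -12, which is not ≤ -28. All other constraints are satisfied.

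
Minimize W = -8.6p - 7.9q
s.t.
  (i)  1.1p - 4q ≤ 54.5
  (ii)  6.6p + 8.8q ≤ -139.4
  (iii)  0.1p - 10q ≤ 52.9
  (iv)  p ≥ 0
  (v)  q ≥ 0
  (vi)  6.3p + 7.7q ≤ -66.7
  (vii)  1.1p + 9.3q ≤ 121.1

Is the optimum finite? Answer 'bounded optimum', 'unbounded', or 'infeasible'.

The boundaries 6.6p + 8.8q = -139.4 and q = 0 meet at (-697/33, 0), but that point violates p ≥ 0. Every candidate vertex is excluded by some other constraint, so the feasible region is empty.

infeasible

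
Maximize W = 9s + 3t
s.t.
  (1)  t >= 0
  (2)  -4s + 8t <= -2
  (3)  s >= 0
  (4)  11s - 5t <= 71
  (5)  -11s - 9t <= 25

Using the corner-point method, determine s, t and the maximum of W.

Corner points and W = 9s + 3t:
  (1/2, 0) → W = 9/2
  (71/11, 0) → W = 639/11
  (279/34, 131/34) → W = 1452/17

The binding constraints are -4s + 8t = -2 and 11s - 5t = 71.
Solving simultaneously gives s = 279/34, t = 131/34.

s = 279/34, t = 131/34, maximum W = 1452/17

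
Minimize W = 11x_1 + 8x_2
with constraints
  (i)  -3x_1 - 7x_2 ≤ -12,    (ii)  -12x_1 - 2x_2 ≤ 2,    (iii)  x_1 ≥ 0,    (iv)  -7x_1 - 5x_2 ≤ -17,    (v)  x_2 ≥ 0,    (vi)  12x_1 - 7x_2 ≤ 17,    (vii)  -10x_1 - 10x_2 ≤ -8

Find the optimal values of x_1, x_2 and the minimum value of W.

The feasible region is unbounded (it extends along (0, 1), (7, 12)), but W strictly increases along every unbounded feasible direction, so there is no improving ray and the minimum is attained at a vertex.

x_1 = 59/34, x_2 = 33/34, minimum W = 913/34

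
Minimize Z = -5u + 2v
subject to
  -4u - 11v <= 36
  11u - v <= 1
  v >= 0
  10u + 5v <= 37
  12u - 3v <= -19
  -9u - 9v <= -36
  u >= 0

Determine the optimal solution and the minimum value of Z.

Vertices and Z = -5u + 2v:
  (8/45, 317/45) → Z = 66/5
  (0, 37/5) → Z = 74/5
  (0, 19/3) → Z = 38/3

The optimum lies where 12u - 3v = -19 and u = 0.
Solving simultaneously gives u = 0, v = 19/3.

u = 0, v = 19/3, minimum Z = 38/3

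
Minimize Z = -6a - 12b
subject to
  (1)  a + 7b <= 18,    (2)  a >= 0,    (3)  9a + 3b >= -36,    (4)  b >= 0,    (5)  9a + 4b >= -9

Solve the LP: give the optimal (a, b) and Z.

Extreme points and Z = -6a - 12b:
  (0, 18/7) → Z = -216/7
  (18, 0) → Z = -108
  (0, 0) → Z = 0

The binding constraints are a + 7b = 18 and b = 0.
Solving simultaneously gives a = 18, b = 0.

a = 18, b = 0, minimum Z = -108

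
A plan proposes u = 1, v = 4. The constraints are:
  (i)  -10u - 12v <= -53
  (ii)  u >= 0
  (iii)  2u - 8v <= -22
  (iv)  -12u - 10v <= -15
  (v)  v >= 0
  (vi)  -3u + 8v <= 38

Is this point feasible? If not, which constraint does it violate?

(i): -58 ≤ -53 ✓
(ii): 1 ≥ 0 ✓
(iii): -30 ≤ -22 ✓
(iv): -52 ≤ -15 ✓
(v): 4 ≥ 0 ✓
(vi): 29 ≤ 38 ✓

feasible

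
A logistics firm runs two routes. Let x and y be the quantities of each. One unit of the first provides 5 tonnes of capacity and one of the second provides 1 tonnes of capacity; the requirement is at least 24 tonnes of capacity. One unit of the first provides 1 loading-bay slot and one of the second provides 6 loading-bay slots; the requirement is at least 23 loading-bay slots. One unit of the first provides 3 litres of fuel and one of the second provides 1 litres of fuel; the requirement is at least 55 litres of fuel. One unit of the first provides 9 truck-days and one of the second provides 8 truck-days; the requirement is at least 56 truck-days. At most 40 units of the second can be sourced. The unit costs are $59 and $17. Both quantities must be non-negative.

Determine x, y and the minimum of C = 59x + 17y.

x = 5, y = 40, minimum C = 975

The feasible region is unbounded (it extends along (1, 0)), but C strictly increases along every unbounded feasible direction, so there is no improving ray and the minimum is attained at a vertex.

The binding constraints are 3x + y = 55 and y = 40.
Solving simultaneously gives x = 5, y = 40.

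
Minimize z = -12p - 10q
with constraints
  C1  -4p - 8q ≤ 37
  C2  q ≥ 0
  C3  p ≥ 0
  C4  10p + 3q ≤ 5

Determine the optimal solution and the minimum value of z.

p = 0, q = 5/3, minimum z = -50/3

Corner points and z = -12p - 10q:
  (0, 0) → z = 0
  (1/2, 0) → z = -6
  (0, 5/3) → z = -50/3

The binding constraints are p = 0 and 10p + 3q = 5.
Solving simultaneously gives p = 0, q = 5/3.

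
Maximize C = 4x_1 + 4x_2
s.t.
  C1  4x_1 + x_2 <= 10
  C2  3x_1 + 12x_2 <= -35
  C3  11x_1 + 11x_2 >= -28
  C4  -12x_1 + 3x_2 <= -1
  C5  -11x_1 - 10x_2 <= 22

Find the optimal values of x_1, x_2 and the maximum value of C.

Feasible corners and C = 4x_1 + 4x_2:
  (31/9, -34/9) → C = -4/3
  (46/11, -74/11) → C = -112/11
  (43/51, -319/102) → C = -466/51
  (38/11, -6) → C = -112/11

x_1 = 31/9, x_2 = -34/9, maximum C = -4/3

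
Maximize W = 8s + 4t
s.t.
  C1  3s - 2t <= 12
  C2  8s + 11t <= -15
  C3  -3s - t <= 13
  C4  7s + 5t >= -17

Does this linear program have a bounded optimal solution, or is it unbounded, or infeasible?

bounded optimum

Vertices and W = 8s + 4t:
  (102/49, -141/49) → W = 36/7
  (26/29, -135/29) → W = -332/29
  (-112/37, 31/37) → W = -772/37
The feasible region has finitely many vertices and no improving ray; the maximum is 36/7 at (102/49, -141/49).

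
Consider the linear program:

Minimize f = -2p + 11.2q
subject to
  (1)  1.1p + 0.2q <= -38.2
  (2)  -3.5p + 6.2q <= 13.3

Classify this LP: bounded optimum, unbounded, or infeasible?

unbounded

From the feasible point (-11975/376, -11907/752), moving in the direction (-6.2, -3.5) keeps every constraint satisfied while f decreases without bound.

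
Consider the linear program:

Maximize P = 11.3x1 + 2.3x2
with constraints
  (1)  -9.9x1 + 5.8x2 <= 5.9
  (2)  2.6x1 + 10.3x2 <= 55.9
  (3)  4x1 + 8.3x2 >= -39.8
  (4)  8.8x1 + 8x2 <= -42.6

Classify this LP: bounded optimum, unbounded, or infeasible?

bounded optimum

Corner points and P = 11.3x1 + 2.3x2:
  (-27981/10537, -37042/10537) → P = -4013819/105370
  (-7357/3256, -1681/592) → P = -417595/13024
  (-1759/2052, -2248/513) → P = -405583/20520
The feasible region has finitely many vertices and no improving ray; the maximum is -405583/20520 at (-1759/2052, -2248/513).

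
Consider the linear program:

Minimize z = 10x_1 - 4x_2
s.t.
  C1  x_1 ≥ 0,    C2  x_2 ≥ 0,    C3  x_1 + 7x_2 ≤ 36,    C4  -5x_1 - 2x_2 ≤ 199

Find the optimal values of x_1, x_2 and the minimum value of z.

Vertices and z = 10x_1 - 4x_2:
  (0, 0) → z = 0
  (0, 36/7) → z = -144/7
  (36, 0) → z = 360

x_1 = 0, x_2 = 36/7, minimum z = -144/7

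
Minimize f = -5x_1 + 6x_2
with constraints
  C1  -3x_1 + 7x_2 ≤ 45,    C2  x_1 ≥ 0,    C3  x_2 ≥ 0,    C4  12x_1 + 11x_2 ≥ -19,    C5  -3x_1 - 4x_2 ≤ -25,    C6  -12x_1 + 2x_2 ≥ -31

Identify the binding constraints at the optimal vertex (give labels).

C5 and C6

Feasible corners and f = -5x_1 + 6x_2:
  (0, 45/7) → f = 270/7
  (307/78, 211/26) → f = 2263/78
  (0, 25/4) → f = 75/2
  (29/9, 23/6) → f = 62/9

The minimum is at (29/9, 23/6). Substituting into each constraint, equality holds for C5 and C6; the remaining constraints have slack.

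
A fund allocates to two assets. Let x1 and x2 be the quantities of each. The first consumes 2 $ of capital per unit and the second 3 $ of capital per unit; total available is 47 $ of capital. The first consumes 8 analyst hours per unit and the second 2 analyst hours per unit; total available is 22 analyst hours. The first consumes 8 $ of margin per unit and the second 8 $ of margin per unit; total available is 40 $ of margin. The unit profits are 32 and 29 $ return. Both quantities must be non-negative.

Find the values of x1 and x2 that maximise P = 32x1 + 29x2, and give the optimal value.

x1 = 2, x2 = 3, maximum P = 151

Extreme points and P = 32x1 + 29x2:
  (0, 0) → P = 0
  (0, 5) → P = 145
  (11/4, 0) → P = 88
  (2, 3) → P = 151

The binding constraints are 8x1 + 2x2 = 22 and 8x1 + 8x2 = 40.
Solving simultaneously gives x1 = 2, x2 = 3.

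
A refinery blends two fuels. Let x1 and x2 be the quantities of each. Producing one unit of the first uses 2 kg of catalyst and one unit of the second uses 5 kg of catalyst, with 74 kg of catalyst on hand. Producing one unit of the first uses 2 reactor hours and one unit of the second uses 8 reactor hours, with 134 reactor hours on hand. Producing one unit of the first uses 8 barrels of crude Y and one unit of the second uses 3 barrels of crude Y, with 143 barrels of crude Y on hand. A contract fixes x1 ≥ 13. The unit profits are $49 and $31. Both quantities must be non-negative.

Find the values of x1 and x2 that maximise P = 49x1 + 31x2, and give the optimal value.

x1 = 29/2, x2 = 9, maximum P = 1979/2

At the optimal vertex, 2x1 + 5x2 = 74 and 8x1 + 3x2 = 143.
Solving simultaneously gives x1 = 29/2, x2 = 9.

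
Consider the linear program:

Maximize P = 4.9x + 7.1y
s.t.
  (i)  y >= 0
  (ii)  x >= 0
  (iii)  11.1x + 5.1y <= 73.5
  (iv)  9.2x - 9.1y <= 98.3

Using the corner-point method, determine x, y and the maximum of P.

Feasible corners and P = 4.9x + 7.1y:
  (0, 0) → P = 0
  (245/37, 0) → P = 2401/74
  (0, 245/17) → P = 3479/34

x = 0, y = 245/17, maximum P = 3479/34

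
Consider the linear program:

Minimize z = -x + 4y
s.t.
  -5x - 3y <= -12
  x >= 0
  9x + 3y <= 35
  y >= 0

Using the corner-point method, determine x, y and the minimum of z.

Vertices and z = -x + 4y:
  (0, 4) → z = 16
  (12/5, 0) → z = -12/5
  (0, 35/3) → z = 140/3
  (35/9, 0) → z = -35/9

The optimum lies where 9x + 3y = 35 and y = 0.
Solving simultaneously gives x = 35/9, y = 0.

x = 35/9, y = 0, minimum z = -35/9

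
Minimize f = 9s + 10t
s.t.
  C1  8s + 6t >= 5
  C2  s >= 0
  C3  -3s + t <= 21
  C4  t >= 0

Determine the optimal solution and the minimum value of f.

Extreme points and f = 9s + 10t:
  (0, 5/6) → f = 25/3
  (5/8, 0) → f = 45/8
  (0, 21) → f = 210
The feasible region is unbounded (it extends along (1, 0), (1, 3)), but f strictly increases along every unbounded feasible direction, so there is no improving ray and the minimum is attained at a vertex.

At the optimal vertex, 8s + 6t = 5 and t = 0.
Solving simultaneously gives s = 5/8, t = 0.

s = 5/8, t = 0, minimum f = 45/8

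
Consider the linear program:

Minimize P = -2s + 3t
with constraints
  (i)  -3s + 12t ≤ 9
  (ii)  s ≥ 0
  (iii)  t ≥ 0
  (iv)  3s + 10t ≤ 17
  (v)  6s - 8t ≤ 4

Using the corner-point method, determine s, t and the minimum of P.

s = 2/3, t = 0, minimum P = -4/3

Extreme points and P = -2s + 3t:
  (0, 3/4) → P = 9/4
  (19/11, 13/11) → P = 1/11
  (0, 0) → P = 0
  (2/3, 0) → P = -4/3
  (44/21, 15/14) → P = -41/42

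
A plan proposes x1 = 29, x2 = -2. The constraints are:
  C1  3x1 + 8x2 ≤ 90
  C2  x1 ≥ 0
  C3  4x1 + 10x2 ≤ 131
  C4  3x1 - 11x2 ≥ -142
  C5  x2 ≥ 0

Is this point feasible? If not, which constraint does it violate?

not feasible — violates C5

Constraint C5: x2 = -2, which is not ≥ 0. All other constraints are satisfied.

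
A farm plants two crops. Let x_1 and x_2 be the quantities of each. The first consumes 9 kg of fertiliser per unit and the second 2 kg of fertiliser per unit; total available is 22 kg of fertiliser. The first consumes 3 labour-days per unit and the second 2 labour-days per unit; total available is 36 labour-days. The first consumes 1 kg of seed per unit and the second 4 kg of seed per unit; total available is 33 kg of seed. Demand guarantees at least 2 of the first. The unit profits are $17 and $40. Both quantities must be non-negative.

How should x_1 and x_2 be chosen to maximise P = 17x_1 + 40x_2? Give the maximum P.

x_1 = 2, x_2 = 2, maximum P = 114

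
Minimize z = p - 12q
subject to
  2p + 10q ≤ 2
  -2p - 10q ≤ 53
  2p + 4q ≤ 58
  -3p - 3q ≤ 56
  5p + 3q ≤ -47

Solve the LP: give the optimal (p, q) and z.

Corner points and z = p - 12q:
  (-283/12, 59/12) → z = -991/12
  (-119/11, 26/11) → z = -431/11
  (-401/24, -47/24) → z = 163/24
  (-311/44, -171/44) → z = 1741/44

The binding constraints are 2p + 10q = 2 and -3p - 3q = 56.
Solving simultaneously gives p = -283/12, q = 59/12.

p = -283/12, q = 59/12, minimum z = -991/12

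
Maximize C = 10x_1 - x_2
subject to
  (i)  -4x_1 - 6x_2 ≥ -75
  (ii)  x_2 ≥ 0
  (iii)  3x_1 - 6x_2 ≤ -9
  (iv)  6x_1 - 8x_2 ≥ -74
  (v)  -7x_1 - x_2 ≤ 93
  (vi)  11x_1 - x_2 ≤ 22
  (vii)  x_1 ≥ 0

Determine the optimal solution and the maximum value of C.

Corner points and C = 10x_1 - x_2:
  (39/17, 373/34) → C = 407/34
  (207/70, 737/70) → C = 1333/70
  (47/21, 55/21) → C = 415/21
  (0, 3/2) → C = -3/2
  (0, 37/4) → C = -37/4

At the optimal vertex, 3x_1 - 6x_2 = -9 and 11x_1 - x_2 = 22.
Solving simultaneously gives x_1 = 47/21, x_2 = 55/21.

x_1 = 47/21, x_2 = 55/21, maximum C = 415/21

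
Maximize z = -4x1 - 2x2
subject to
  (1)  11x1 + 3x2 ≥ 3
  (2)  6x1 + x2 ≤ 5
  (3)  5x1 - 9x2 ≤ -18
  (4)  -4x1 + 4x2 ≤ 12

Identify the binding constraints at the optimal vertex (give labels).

Extreme points and z = -4x1 - 2x2:
  (-9/38, 71/38) → z = -53/19
  (-3/7, 18/7) → z = -24/7
  (27/59, 133/59) → z = -374/59
  (2/7, 23/7) → z = -54/7

The maximum is at (-9/38, 71/38). Substituting into each constraint, equality holds for (1) and (3); the remaining constraints have slack.

(1) and (3)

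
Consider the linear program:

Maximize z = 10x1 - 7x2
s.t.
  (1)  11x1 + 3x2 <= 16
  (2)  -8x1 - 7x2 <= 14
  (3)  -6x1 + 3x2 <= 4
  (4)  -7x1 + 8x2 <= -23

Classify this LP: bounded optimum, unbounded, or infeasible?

Extreme points and z = 10x1 - 7x2:
  (154/53, -282/53) → z = 3514/53
  (197/109, -141/109) → z = 2957/109
  (49/113, -282/113) → z = 2464/113
The feasible region has finitely many vertices and no improving ray; the maximum is 3514/53 at (154/53, -282/53).

bounded optimum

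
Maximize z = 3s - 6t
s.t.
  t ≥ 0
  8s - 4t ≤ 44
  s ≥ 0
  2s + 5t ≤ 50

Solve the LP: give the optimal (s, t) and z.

Corner points and z = 3s - 6t:
  (11/2, 0) → z = 33/2
  (0, 0) → z = 0
  (35/4, 13/2) → z = -51/4
  (0, 10) → z = -60

At the optimal vertex, t = 0 and 8s - 4t = 44.
Solving simultaneously gives s = 11/2, t = 0.

s = 11/2, t = 0, maximum z = 33/2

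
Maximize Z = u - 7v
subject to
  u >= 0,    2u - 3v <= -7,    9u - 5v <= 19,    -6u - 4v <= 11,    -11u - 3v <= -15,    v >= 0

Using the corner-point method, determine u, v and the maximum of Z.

u = 8/13, v = 107/39, maximum Z = -725/39

The feasible region is unbounded (it extends along (0, 1), (5, 9)), but Z strictly decreases along every unbounded feasible direction, so there is no improving ray and the maximum is attained at a vertex.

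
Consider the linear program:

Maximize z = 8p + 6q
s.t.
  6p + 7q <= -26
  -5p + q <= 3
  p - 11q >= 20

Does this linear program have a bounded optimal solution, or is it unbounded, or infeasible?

From the feasible point (-47/41, -112/41), moving in the direction (7, -6) keeps every constraint satisfied while z increases without bound.

unbounded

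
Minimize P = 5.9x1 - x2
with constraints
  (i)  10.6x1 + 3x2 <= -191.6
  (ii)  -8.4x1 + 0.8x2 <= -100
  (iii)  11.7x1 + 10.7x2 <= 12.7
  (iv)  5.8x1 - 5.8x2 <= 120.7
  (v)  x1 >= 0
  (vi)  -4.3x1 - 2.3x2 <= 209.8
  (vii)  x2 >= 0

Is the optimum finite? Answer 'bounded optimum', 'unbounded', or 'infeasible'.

infeasible

The boundaries -4.3x1 - 2.3x2 = 209.8 and x2 = 0 meet at (-2098/43, 0), but that point violates -8.4x1 + 0.8x2 ≤ -100. Every candidate vertex is excluded by some other constraint, so the feasible region is empty.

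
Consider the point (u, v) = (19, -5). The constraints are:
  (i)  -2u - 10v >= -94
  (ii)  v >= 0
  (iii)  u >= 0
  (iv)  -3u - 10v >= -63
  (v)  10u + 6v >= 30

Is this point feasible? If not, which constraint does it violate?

not feasible — violates (ii)

Constraint (ii): v = -5, which is not ≥ 0. All other constraints are satisfied.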